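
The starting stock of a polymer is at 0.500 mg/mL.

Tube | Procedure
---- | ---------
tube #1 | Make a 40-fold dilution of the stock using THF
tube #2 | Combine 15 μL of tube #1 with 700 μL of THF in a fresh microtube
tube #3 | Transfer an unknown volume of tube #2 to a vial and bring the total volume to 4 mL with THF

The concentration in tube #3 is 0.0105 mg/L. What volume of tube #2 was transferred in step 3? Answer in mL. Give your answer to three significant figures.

Step 1: 40-fold → factor 40
Step 2: 15 μL + 700 μL = 715 μL total → factor 715/15 = 47.667
Step 3: v brought to 4 mL → factor = 4 mL/v
Product of known-step factors = 1906.7
Overall factor = 0.500 mg/mL / (0.0105 mg/L) = 47619
Step-3 factor = 47619 / 1906.7 = 24.975
v = 4 mL / 24.975 = 0.160 mL

0.160 mL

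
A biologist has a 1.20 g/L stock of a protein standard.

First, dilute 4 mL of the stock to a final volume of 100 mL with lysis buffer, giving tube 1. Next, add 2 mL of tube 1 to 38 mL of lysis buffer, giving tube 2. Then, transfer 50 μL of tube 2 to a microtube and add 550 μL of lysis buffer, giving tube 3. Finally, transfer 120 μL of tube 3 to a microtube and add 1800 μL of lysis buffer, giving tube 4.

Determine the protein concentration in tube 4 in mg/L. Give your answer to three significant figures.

0.0125 mg/L

Step 1: 4 mL brought to 100 mL → factor 100/4 = 25
Step 2: 2 mL + 38 mL = 40 mL total → factor 40/2 = 20
Step 3: 50 μL + 550 μL = 600 μL total → factor 600/50 = 12
Step 4: 120 μL + 1800 μL = 1920 μL total → factor 1920/120 = 16
Overall dilution factor = 25 × 20 × 12 × 16 = 96000
Final = 1.20 g/L / 96000 = 1.250 × 10^-5 g/L = 0.0125 mg/L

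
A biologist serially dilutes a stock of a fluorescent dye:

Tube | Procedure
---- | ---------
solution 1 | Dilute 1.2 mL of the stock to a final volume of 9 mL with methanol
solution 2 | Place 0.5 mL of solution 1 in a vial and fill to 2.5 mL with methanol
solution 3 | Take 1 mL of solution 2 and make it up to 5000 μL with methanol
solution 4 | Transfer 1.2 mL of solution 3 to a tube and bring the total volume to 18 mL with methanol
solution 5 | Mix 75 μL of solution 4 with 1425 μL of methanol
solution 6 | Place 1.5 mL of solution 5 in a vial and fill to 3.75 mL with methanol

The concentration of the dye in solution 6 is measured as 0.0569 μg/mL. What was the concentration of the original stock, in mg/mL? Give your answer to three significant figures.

8.00 mg/mL

Step 1: 1.2 mL brought to 9 mL → factor 9/1.2 = 7.5
Step 2: 0.5 mL brought to 2.5 mL → factor 2.5/0.5 = 5
Step 3: 1 mL brought to 5000 μL → factor 5/1 = 5
Step 4: 1.2 mL brought to 18 mL → factor 18/1.2 = 15
Step 5: 75 μL + 1425 μL = 1500 μL total → factor 1500/75 = 20
Step 6: 1.5 mL brought to 3.75 mL → factor 3.75/1.5 = 2.5
Overall dilution factor = 7.5 × 5 × 5 × 15 × 20 × 2.5 = 1.4062 × 10^5
Stock = 0.0569 μg/mL × 1.4062 × 10^5 = 8002 μg/mL = 8.00 mg/mL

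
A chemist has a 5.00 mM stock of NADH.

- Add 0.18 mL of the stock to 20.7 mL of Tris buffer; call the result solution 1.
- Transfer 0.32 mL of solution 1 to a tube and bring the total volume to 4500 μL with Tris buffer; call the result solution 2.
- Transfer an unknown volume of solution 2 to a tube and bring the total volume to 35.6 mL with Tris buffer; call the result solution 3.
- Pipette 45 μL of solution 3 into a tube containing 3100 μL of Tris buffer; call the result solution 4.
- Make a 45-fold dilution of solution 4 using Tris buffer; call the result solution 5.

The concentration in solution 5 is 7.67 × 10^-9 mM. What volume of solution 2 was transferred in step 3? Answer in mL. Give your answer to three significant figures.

Step 1: 0.18 mL + 20.7 mL = 20.88 mL total → factor 20.88/0.18 = 116
Step 2: 0.32 mL brought to 4500 μL → factor 4.5/0.32 = 14.062
Step 3: v brought to 35.6 mL → factor = 35.6 mL/v
Step 4: 45 μL + 3100 μL = 3145 μL total → factor 3145/45 = 69.889
Step 5: 45-fold → factor 45
Product of known-step factors = 5.1303 × 10^6
Overall factor = 5.00 mM / (7.67 × 10^-9 mM) = 6.5189 × 10^8
Step-3 factor = 6.5189 × 10^8 / 5.1303 × 10^6 = 127.07
v = 35.6 mL / 127.07 = 0.280 mL

0.280 mL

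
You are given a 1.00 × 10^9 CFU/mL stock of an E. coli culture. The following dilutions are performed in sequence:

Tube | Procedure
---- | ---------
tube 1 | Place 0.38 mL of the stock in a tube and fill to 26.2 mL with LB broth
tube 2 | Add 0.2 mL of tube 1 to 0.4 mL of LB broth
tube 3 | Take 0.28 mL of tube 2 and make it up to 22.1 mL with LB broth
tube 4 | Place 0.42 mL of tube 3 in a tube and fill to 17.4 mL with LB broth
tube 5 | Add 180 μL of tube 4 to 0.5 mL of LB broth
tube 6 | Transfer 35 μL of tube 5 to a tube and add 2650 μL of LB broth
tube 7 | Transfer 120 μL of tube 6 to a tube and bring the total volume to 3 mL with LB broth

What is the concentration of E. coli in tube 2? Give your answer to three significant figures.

Step 1: 0.38 mL brought to 26.2 mL → factor 26.2/0.38 = 68.947
Step 2: 0.2 mL + 0.4 mL = 0.6 mL total → factor 0.6/0.2 = 3
Dilution factor through tube 2 = 68.947 × 3 = 206.84
[tube 2] = 1.00 × 10^9 CFU/mL / 206.84 = 4.83 × 10^6 CFU/mL

4.83 × 10^6 CFU/mL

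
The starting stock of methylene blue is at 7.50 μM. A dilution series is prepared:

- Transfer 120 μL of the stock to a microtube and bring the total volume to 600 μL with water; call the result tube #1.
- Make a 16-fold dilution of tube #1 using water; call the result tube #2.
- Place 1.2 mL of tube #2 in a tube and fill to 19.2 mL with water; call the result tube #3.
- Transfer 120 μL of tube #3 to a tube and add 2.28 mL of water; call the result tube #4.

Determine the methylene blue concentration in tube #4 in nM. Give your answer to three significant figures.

Step 1: 120 μL brought to 600 μL → factor 600/120 = 5
Step 2: 16-fold → factor 16
Step 3: 1.2 mL brought to 19.2 mL → factor 19.2/1.2 = 16
Step 4: 120 μL + 2.28 mL = 2400 μL total → factor 2400/120 = 20
Overall dilution factor = 5 × 16 × 16 × 20 = 25600
Final = 7.50 μM / 25600 = 0.0002930 μM = 0.293 nM

0.293 nM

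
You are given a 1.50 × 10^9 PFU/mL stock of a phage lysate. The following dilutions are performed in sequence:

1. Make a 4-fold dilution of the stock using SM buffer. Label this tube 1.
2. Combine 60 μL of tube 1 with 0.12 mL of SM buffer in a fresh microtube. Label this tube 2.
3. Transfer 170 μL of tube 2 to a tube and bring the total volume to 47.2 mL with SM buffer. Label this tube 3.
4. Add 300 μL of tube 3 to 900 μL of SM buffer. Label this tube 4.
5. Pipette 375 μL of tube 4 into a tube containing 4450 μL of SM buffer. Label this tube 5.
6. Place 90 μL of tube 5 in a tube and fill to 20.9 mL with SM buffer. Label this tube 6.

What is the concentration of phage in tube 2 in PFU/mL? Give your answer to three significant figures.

1.25 × 10^8 PFU/mL

Step 1: 4-fold → factor 4
Step 2: 60 μL + 0.12 mL = 180 μL total → factor 180/60 = 3
Dilution factor through tube 2 = 4 × 3 = 12
[tube 2] = 1.50 × 10^9 PFU/mL / 12 = 1.25 × 10^8 PFU/mL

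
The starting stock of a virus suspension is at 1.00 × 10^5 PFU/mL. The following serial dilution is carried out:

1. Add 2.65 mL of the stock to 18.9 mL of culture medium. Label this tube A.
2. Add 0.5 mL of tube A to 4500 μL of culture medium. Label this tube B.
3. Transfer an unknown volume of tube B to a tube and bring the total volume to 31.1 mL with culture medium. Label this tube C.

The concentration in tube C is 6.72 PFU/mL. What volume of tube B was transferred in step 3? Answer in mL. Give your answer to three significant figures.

Step 1: 2.65 mL + 18.9 mL = 21.55 mL total → factor 21.55/2.65 = 8.1321
Step 2: 0.5 mL + 4500 μL = 5 mL total → factor 5/0.5 = 10
Step 3: v brought to 31.1 mL → factor = 31.1 mL/v
Product of known-step factors = 81.321
Overall factor = 1.00 × 10^5 PFU/mL / (6.72 PFU/mL) = 14881
Step-3 factor = 14881 / 81.321 = 182.99
v = 31.1 mL / 182.99 = 0.170 mL

0.170 mL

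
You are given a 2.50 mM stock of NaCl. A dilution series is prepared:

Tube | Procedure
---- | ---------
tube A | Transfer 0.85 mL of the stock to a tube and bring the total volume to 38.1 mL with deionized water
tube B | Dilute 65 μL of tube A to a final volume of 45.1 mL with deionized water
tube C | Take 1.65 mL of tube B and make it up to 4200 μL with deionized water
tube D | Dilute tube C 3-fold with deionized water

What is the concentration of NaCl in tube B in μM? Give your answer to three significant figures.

Step 1: 0.85 mL brought to 38.1 mL → factor 38.1/0.85 = 44.824
Step 2: 65 μL brought to 45.1 mL → factor 45100/65 = 693.85
Dilution factor through tube B = 44.824 × 693.85 = 31101
[tube B] = 2.50 mM / 31101 = 8.038 × 10^-5 mM = 0.0804 μM

0.0804 μM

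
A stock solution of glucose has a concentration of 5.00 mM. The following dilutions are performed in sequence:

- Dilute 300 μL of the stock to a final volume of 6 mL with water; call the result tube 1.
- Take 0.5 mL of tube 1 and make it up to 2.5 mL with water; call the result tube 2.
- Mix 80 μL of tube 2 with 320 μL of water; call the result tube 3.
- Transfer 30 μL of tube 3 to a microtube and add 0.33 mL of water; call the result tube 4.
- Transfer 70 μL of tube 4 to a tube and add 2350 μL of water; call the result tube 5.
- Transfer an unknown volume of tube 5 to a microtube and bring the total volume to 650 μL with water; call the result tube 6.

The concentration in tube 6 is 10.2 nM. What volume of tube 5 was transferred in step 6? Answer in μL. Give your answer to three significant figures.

Step 1: 300 μL brought to 6 mL → factor 6000/300 = 20
Step 2: 0.5 mL brought to 2.5 mL → factor 2.5/0.5 = 5
Step 3: 80 μL + 320 μL = 400 μL total → factor 400/80 = 5
Step 4: 30 μL + 0.33 mL = 360 μL total → factor 360/30 = 12
Step 5: 70 μL + 2350 μL = 2420 μL total → factor 2420/70 = 34.571
Step 6: v brought to 650 μL → factor = 650 μL/v
Product of known-step factors = 2.0743 × 10^5
Overall factor = 5.00 mM / (10.2 nM) = 4.902 × 10^5
Step-6 factor = 4.902 × 10^5 / 2.0743 × 10^5 = 2.3632
v = 650 μL / 2.3632 = 275 μL

275 μL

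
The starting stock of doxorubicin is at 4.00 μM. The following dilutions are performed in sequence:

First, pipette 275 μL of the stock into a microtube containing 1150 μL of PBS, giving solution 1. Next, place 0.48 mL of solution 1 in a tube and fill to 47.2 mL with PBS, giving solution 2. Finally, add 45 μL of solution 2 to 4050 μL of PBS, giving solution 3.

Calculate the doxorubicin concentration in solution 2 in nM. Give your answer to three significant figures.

Step 1: 275 μL + 1150 μL = 1425 μL total → factor 1425/275 = 5.1818
Step 2: 0.48 mL brought to 47.2 mL → factor 47.2/0.48 = 98.333
Dilution factor through solution 2 = 5.1818 × 98.333 = 509.55
[solution 2] = 4.00 μM / 509.55 = 0.007850 μM = 7.85 nM

7.85 nM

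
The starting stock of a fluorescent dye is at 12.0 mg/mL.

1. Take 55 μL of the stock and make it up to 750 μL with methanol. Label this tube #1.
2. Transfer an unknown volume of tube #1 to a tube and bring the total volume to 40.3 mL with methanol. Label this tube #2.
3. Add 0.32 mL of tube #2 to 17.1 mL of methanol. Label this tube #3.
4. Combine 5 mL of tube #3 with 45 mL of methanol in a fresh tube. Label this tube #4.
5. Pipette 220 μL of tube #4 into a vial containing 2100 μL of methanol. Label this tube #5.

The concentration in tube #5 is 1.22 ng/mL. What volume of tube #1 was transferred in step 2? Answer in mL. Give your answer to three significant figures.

Step 1: 55 μL brought to 750 μL → factor 750/55 = 13.636
Step 2: v brought to 40.3 mL → factor = 40.3 mL/v
Step 3: 0.32 mL + 17.1 mL = 17.42 mL total → factor 17.42/0.32 = 54.438
Step 4: 5 mL + 45 mL = 50 mL total → factor 50/5 = 10
Step 5: 220 μL + 2100 μL = 2320 μL total → factor 2320/220 = 10.545
Product of known-step factors = 78282
Overall factor = 12.0 mg/mL / (1.22 ng/mL) = 9.8361 × 10^6
Step-2 factor = 9.8361 × 10^6 / 78282 = 125.65
v = 40.3 mL / 125.65 = 0.321 mL

0.321 mL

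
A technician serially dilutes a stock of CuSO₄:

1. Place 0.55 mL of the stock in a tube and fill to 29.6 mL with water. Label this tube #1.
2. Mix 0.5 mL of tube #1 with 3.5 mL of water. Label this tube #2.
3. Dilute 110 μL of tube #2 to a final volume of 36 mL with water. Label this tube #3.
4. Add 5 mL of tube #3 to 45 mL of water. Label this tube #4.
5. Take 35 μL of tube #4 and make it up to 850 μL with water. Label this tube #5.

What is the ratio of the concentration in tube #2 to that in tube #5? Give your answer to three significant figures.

Step 1: 0.55 mL brought to 29.6 mL → factor 29.6/0.55 = 53.818
Step 2: 0.5 mL + 3.5 mL = 4 mL total → factor 4/0.5 = 8
Step 3: 110 μL brought to 36 mL → factor 36000/110 = 327.27
Step 4: 5 mL + 45 mL = 50 mL total → factor 50/5 = 10
Step 5: 35 μL brought to 850 μL → factor 850/35 = 24.286
Dilution factor to tube #2 = 430.55; to tube #5 = 3.422 × 10^7
[tube #2]/[tube #5] = (factor to tube #5)/(factor to tube #2) = 3.422 × 10^7/430.55 = 7.95 × 10^4

7.95 × 10^4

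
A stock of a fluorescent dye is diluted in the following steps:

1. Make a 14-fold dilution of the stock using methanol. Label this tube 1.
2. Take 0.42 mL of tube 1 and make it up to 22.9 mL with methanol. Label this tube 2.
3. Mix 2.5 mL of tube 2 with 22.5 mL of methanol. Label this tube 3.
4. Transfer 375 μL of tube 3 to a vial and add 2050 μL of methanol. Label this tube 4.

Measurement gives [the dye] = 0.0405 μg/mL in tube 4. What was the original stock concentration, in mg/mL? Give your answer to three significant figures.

2.00 mg/mL

Step 1: 14-fold → factor 14
Step 2: 0.42 mL brought to 22.9 mL → factor 22.9/0.42 = 54.524
Step 3: 2.5 mL + 22.5 mL = 25 mL total → factor 25/2.5 = 10
Step 4: 375 μL + 2050 μL = 2425 μL total → factor 2425/375 = 6.4667
Overall dilution factor = 14 × 54.524 × 10 × 6.4667 = 49362
Stock = 0.0405 μg/mL × 49362 = 1999 μg/mL = 2.00 mg/mL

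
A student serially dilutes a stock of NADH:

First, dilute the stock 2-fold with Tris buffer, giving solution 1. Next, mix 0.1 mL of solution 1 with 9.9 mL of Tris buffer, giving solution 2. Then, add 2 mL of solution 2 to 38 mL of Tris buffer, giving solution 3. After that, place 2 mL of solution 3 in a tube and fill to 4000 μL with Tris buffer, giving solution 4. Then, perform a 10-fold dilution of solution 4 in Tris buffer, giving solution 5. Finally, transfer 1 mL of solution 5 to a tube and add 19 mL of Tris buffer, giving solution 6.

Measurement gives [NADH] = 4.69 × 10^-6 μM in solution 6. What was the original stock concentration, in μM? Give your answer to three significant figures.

7.50 μM

Step 1: 2-fold → factor 2
Step 2: 0.1 mL + 9.9 mL = 10 mL total → factor 10/0.1 = 100
Step 3: 2 mL + 38 mL = 40 mL total → factor 40/2 = 20
Step 4: 2 mL brought to 4000 μL → factor 4/2 = 2
Step 5: 10-fold → factor 10
Step 6: 1 mL + 19 mL = 20 mL total → factor 20/1 = 20
Overall dilution factor = 2 × 100 × 20 × 2 × 10 × 20 = 1.6 × 10^6
Stock = 4.69 × 10^-6 μM × 1.6 × 10^6 = 7.50 μM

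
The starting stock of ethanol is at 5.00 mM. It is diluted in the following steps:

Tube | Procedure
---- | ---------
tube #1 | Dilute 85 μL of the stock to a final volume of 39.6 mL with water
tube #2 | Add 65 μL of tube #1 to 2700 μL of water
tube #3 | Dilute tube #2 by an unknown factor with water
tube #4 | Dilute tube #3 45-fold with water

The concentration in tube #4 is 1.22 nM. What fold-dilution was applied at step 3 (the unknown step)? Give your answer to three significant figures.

Step 1: 85 μL brought to 39.6 mL → factor 39600/85 = 465.88
Step 2: 65 μL + 2700 μL = 2765 μL total → factor 2765/65 = 42.538
Step 3: unknown factor x
Step 4: 45-fold → factor 45
Product of known-step factors = 8.9181 × 10^5
Overall factor = 5.00 mM / (1.22 nM) = 4.0984 × 10^6
x = 4.0984 × 10^6 / 8.9181 × 10^5 = 4.60

4.60-fold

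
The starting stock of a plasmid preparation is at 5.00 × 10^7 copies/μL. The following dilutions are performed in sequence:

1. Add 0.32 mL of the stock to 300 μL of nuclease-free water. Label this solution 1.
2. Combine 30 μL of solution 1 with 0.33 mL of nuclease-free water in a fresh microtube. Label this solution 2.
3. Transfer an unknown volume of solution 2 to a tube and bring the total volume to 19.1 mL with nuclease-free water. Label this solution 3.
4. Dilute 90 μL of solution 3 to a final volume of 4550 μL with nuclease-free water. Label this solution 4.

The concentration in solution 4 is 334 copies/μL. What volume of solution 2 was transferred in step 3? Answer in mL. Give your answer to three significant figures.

0.150 mL

Step 1: 0.32 mL + 300 μL = 0.62 mL total → factor 0.62/0.32 = 1.9375
Step 2: 30 μL + 0.33 mL = 360 μL total → factor 360/30 = 12
Step 3: v brought to 19.1 mL → factor = 19.1 mL/v
Step 4: 90 μL brought to 4550 μL → factor 4550/90 = 50.556
Product of known-step factors = 1175.4
Overall factor = 5.00 × 10^7 copies/μL / (334 copies/μL) = 1.497 × 10^5
Step-3 factor = 1.497 × 10^5 / 1175.4 = 127.36
v = 19.1 mL / 127.36 = 0.150 mL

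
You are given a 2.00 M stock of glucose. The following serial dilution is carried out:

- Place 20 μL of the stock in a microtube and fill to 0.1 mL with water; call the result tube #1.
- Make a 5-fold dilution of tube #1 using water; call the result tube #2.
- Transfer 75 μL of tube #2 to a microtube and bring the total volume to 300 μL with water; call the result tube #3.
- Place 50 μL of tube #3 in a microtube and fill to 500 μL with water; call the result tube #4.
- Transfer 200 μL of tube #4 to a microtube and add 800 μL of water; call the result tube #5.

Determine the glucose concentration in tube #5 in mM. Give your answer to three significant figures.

0.400 mM

Step 1: 20 μL brought to 0.1 mL → factor 100/20 = 5
Step 2: 5-fold → factor 5
Step 3: 75 μL brought to 300 μL → factor 300/75 = 4
Step 4: 50 μL brought to 500 μL → factor 500/50 = 10
Step 5: 200 μL + 800 μL = 1000 μL total → factor 1000/200 = 5
Overall dilution factor = 5 × 5 × 4 × 10 × 5 = 5000
Final = 2.00 M / 5000 = 0.0004000 M = 0.400 mM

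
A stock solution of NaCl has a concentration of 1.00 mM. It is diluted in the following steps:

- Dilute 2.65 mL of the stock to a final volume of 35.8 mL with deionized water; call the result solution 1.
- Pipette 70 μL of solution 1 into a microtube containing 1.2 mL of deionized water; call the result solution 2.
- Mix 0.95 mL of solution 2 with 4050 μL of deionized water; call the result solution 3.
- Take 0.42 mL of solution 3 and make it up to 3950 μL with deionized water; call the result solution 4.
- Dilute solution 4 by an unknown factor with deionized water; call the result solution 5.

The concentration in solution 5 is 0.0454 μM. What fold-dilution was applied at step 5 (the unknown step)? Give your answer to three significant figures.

Step 1: 2.65 mL brought to 35.8 mL → factor 35.8/2.65 = 13.509
Step 2: 70 μL + 1.2 mL = 1270 μL total → factor 1270/70 = 18.143
Step 3: 0.95 mL + 4050 μL = 5 mL total → factor 5/0.95 = 5.2632
Step 4: 0.42 mL brought to 3950 μL → factor 3.95/0.42 = 9.4048
Step 5: unknown factor x
Product of known-step factors = 12132
Overall factor = 1.00 mM / (0.0454 μM) = 22026
x = 22026 / 12132 = 1.82

1.82-fold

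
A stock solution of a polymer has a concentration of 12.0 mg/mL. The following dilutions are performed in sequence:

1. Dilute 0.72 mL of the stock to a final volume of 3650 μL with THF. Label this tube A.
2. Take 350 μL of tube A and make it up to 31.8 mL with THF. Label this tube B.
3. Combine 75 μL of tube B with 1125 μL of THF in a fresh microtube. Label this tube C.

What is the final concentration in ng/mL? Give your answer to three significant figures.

1.63 × 10^3 ng/mL

Step 1: 0.72 mL brought to 3650 μL → factor 3.65/0.72 = 5.0694
Step 2: 350 μL brought to 31.8 mL → factor 31800/350 = 90.857
Step 3: 75 μL + 1125 μL = 1200 μL total → factor 1200/75 = 16
Overall dilution factor = 5.0694 × 90.857 × 16 = 7369.5
Final = 12.0 mg/mL / 7369.5 = 0.001628 mg/mL = 1.63 × 10^3 ng/mL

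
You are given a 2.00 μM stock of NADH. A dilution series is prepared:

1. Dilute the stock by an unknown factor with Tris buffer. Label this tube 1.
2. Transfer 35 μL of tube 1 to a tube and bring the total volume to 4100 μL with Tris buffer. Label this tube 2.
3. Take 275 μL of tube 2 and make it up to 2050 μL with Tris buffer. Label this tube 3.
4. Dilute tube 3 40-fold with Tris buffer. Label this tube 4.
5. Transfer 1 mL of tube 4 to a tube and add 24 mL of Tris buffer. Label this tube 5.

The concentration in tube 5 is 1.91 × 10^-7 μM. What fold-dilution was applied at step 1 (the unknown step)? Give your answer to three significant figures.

12.0-fold

Step 1: unknown factor x
Step 2: 35 μL brought to 4100 μL → factor 4100/35 = 117.14
Step 3: 275 μL brought to 2050 μL → factor 2050/275 = 7.4545
Step 4: 40-fold → factor 40
Step 5: 1 mL + 24 mL = 25 mL total → factor 25/1 = 25
Product of known-step factors = 8.7325 × 10^5
Overall factor = 2.00 μM / (1.91 × 10^-7 μM) = 1.0471 × 10^7
x = 1.0471 × 10^7 / 8.7325 × 10^5 = 12.0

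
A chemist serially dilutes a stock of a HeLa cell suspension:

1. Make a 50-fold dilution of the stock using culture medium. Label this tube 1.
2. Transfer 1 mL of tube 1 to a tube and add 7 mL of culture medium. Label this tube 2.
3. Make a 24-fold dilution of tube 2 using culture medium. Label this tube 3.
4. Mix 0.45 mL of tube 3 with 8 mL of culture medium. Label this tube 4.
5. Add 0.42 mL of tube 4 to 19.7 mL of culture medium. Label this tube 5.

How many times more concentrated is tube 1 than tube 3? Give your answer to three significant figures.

Step 1: 50-fold → factor 50
Step 2: 1 mL + 7 mL = 8 mL total → factor 8/1 = 8
Step 3: 24-fold → factor 24
Dilution factor to tube 1 = 50; to tube 3 = 9600
[tube 1]/[tube 3] = (factor to tube 3)/(factor to tube 1) = 9600/50 = 192

192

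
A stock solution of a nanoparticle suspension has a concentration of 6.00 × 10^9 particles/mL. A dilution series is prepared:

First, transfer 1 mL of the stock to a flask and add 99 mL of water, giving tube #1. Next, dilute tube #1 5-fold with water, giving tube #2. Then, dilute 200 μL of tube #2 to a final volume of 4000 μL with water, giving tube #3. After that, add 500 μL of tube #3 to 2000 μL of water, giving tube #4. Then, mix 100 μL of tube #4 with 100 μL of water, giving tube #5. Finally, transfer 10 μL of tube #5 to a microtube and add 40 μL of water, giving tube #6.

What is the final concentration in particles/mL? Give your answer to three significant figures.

1.20 × 10^4 particles/mL

Step 1: 1 mL + 99 mL = 100 mL total → factor 100/1 = 100
Step 2: 5-fold → factor 5
Step 3: 200 μL brought to 4000 μL → factor 4000/200 = 20
Step 4: 500 μL + 2000 μL = 2500 μL total → factor 2500/500 = 5
Step 5: 100 μL + 100 μL = 200 μL total → factor 200/100 = 2
Step 6: 10 μL + 40 μL = 50 μL total → factor 50/10 = 5
Overall dilution factor = 100 × 5 × 20 × 5 × 2 × 5 = 5 × 10^5
Final = 6.00 × 10^9 particles/mL / 5 × 10^5 = 1.20 × 10^4 particles/mL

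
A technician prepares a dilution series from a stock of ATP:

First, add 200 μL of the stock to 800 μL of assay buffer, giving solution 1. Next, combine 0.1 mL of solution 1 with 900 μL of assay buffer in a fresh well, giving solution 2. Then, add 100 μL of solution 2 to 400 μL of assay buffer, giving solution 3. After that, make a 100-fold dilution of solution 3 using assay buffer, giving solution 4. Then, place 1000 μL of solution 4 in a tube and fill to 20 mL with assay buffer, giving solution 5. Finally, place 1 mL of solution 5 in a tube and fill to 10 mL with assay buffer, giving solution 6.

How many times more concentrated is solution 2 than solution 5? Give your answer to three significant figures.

1.00 × 10^4

Step 1: 200 μL + 800 μL = 1000 μL total → factor 1000/200 = 5
Step 2: 0.1 mL + 900 μL = 1 mL total → factor 1/0.1 = 10
Step 3: 100 μL + 400 μL = 500 μL total → factor 500/100 = 5
Step 4: 100-fold → factor 100
Step 5: 1000 μL brought to 20 mL → factor 20000/1000 = 20
Dilution factor to solution 2 = 50; to solution 5 = 5 × 10^5
[solution 2]/[solution 5] = (factor to solution 5)/(factor to solution 2) = 5 × 10^5/50 = 1.00 × 10^4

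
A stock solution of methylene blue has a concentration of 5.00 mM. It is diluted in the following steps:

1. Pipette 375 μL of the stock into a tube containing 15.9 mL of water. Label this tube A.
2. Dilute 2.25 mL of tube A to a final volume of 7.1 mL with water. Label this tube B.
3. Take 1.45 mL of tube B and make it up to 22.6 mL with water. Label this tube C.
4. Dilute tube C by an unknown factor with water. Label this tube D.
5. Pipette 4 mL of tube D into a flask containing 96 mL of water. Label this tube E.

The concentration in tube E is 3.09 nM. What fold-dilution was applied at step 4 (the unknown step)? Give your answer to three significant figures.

Step 1: 375 μL + 15.9 mL = 16275 μL total → factor 16275/375 = 43.4
Step 2: 2.25 mL brought to 7.1 mL → factor 7.1/2.25 = 3.1556
Step 3: 1.45 mL brought to 22.6 mL → factor 22.6/1.45 = 15.586
Step 4: unknown factor x
Step 5: 4 mL + 96 mL = 100 mL total → factor 100/4 = 25
Product of known-step factors = 53364
Overall factor = 5.00 mM / (3.09 nM) = 1.6181 × 10^6
x = 1.6181 × 10^6 / 53364 = 30.3

30.3-fold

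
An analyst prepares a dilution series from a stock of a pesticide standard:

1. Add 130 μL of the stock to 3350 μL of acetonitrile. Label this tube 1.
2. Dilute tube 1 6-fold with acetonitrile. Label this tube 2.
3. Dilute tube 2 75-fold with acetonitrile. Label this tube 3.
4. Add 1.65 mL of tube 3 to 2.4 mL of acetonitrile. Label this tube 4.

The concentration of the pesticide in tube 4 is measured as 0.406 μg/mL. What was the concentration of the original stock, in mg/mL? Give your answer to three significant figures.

12.0 mg/mL

Step 1: 130 μL + 3350 μL = 3480 μL total → factor 3480/130 = 26.769
Step 2: 6-fold → factor 6
Step 3: 75-fold → factor 75
Step 4: 1.65 mL + 2.4 mL = 4.05 mL total → factor 4.05/1.65 = 2.4545
Overall dilution factor = 26.769 × 6 × 75 × 2.4545 = 29568
Stock = 0.406 μg/mL × 29568 = 1.200 × 10^4 μg/mL = 12.0 mg/mL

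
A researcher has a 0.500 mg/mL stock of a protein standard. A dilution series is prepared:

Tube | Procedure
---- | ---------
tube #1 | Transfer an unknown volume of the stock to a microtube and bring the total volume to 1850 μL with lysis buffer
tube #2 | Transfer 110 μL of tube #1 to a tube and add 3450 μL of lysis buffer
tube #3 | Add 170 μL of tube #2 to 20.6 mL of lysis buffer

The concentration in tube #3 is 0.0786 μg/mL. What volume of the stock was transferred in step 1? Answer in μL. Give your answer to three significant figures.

1.15 × 10^3 μL

Step 1: v brought to 1850 μL → factor = 1850 μL/v
Step 2: 110 μL + 3450 μL = 3560 μL total → factor 3560/110 = 32.364
Step 3: 170 μL + 20.6 mL = 20770 μL total → factor 20770/170 = 122.18
Product of known-step factors = 3954.1
Overall factor = 0.500 mg/mL / (0.0786 μg/mL) = 6361.3
Step-1 factor = 6361.3 / 3954.1 = 1.6088
v = 1850 μL / 1.6088 = 1.15 × 10^3 μL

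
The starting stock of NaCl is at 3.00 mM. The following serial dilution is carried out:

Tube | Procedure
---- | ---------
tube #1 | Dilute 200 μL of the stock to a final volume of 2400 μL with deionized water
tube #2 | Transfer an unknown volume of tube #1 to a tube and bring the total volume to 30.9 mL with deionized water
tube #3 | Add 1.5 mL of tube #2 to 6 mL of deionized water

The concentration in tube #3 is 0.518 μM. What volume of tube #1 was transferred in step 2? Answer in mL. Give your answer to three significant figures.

0.320 mL

Step 1: 200 μL brought to 2400 μL → factor 2400/200 = 12
Step 2: v brought to 30.9 mL → factor = 30.9 mL/v
Step 3: 1.5 mL + 6 mL = 7.5 mL total → factor 7.5/1.5 = 5
Product of known-step factors = 60
Overall factor = 3.00 mM / (0.518 μM) = 5791.5
Step-2 factor = 5791.5 / 60 = 96.525
v = 30.9 mL / 96.525 = 0.320 mL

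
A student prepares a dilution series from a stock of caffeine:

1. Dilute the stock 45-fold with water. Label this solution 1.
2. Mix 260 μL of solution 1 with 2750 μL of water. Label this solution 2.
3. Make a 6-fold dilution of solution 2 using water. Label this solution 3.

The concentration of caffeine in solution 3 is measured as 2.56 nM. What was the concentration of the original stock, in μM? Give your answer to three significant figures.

Step 1: 45-fold → factor 45
Step 2: 260 μL + 2750 μL = 3010 μL total → factor 3010/260 = 11.577
Step 3: 6-fold → factor 6
Overall dilution factor = 45 × 11.577 × 6 = 3125.8
Stock = 2.56 nM × 3125.8 = 8002 nM = 8.00 μM

8.00 μM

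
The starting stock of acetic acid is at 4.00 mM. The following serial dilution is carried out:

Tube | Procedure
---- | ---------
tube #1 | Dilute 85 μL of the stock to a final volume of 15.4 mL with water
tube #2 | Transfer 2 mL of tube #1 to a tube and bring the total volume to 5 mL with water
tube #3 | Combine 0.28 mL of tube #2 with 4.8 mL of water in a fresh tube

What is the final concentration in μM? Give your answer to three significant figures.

Step 1: 85 μL brought to 15.4 mL → factor 15400/85 = 181.18
Step 2: 2 mL brought to 5 mL → factor 5/2 = 2.5
Step 3: 0.28 mL + 4.8 mL = 5.08 mL total → factor 5.08/0.28 = 18.143
Overall dilution factor = 181.18 × 2.5 × 18.143 = 8217.6
Final = 4.00 mM / 8217.6 = 0.0004868 mM = 0.487 μM

0.487 μM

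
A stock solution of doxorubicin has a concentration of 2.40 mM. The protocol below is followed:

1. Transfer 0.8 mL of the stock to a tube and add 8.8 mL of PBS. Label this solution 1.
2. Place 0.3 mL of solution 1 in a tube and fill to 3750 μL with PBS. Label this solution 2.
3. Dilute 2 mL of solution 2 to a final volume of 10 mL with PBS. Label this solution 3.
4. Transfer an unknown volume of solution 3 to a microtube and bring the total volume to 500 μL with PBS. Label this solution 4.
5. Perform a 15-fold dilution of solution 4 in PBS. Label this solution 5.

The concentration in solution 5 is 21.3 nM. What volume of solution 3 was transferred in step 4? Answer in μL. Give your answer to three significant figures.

49.9 μL

Step 1: 0.8 mL + 8.8 mL = 9.6 mL total → factor 9.6/0.8 = 12
Step 2: 0.3 mL brought to 3750 μL → factor 3.75/0.3 = 12.5
Step 3: 2 mL brought to 10 mL → factor 10/2 = 5
Step 4: v brought to 500 μL → factor = 500 μL/v
Step 5: 15-fold → factor 15
Product of known-step factors = 11250
Overall factor = 2.40 mM / (21.3 nM) = 1.1268 × 10^5
Step-4 factor = 1.1268 × 10^5 / 11250 = 10.016
v = 500 μL / 10.016 = 49.9 μL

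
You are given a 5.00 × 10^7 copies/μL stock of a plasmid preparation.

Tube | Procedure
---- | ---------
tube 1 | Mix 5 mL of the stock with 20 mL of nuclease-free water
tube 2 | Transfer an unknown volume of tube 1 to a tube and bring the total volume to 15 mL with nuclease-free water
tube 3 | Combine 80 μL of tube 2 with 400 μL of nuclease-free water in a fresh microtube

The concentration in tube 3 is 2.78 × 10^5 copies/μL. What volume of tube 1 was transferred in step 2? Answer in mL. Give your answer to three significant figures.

2.50 mL

Step 1: 5 mL + 20 mL = 25 mL total → factor 25/5 = 5
Step 2: v brought to 15 mL → factor = 15 mL/v
Step 3: 80 μL + 400 μL = 480 μL total → factor 480/80 = 6
Product of known-step factors = 30
Overall factor = 5.00 × 10^7 copies/μL / (2.78 × 10^5 copies/μL) = 179.86
Step-2 factor = 179.86 / 30 = 5.9952
v = 15 mL / 5.9952 = 2.50 mL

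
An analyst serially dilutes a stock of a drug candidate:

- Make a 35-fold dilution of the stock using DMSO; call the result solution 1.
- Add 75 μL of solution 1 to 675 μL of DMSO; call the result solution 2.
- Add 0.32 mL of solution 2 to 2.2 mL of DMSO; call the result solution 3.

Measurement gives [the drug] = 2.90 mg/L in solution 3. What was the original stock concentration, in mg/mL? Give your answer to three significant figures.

7.99 mg/mL

Step 1: 35-fold → factor 35
Step 2: 75 μL + 675 μL = 750 μL total → factor 750/75 = 10
Step 3: 0.32 mL + 2.2 mL = 2.52 mL total → factor 2.52/0.32 = 7.875
Overall dilution factor = 35 × 10 × 7.875 = 2756.2
Stock = 2.90 mg/L × 2756.2 = 7993 mg/L = 7.99 mg/mL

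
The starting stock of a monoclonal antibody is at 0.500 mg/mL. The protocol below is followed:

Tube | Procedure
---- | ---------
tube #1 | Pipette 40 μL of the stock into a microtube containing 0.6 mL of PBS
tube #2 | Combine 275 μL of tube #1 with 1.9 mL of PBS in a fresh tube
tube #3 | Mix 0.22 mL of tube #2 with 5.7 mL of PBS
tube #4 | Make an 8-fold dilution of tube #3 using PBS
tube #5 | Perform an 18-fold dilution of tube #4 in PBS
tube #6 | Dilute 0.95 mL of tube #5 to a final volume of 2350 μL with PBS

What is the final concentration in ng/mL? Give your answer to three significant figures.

Step 1: 40 μL + 0.6 mL = 640 μL total → factor 640/40 = 16
Step 2: 275 μL + 1.9 mL = 2175 μL total → factor 2175/275 = 7.9091
Step 3: 0.22 mL + 5.7 mL = 5.92 mL total → factor 5.92/0.22 = 26.909
Step 4: 8-fold → factor 8
Step 5: 18-fold → factor 18
Step 6: 0.95 mL brought to 2350 μL → factor 2.35/0.95 = 2.4737
Overall dilution factor = 16 × 7.9091 × 26.909 × 8 × 18 × 2.4737 = 1.213 × 10^6
Final = 0.500 mg/mL / 1.213 × 10^6 = 4.122 × 10^-7 mg/mL = 0.412 ng/mL

0.412 ng/mL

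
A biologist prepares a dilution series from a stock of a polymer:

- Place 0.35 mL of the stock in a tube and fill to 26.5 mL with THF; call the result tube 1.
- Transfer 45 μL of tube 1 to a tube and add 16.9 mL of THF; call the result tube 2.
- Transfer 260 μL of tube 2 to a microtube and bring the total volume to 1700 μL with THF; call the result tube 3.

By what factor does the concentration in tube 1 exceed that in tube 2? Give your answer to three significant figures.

377

Step 1: 0.35 mL brought to 26.5 mL → factor 26.5/0.35 = 75.714
Step 2: 45 μL + 16.9 mL = 16945 μL total → factor 16945/45 = 376.56
Dilution factor to tube 1 = 75.714; to tube 2 = 28511
[tube 1]/[tube 2] = (factor to tube 2)/(factor to tube 1) = 28511/75.714 = 377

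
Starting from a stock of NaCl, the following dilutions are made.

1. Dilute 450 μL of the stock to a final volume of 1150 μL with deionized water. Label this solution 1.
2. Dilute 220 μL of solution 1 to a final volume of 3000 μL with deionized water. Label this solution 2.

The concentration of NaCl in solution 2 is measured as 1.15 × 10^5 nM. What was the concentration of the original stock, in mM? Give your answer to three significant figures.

Step 1: 450 μL brought to 1150 μL → factor 1150/450 = 2.5556
Step 2: 220 μL brought to 3000 μL → factor 3000/220 = 13.636
Overall dilution factor = 2.5556 × 13.636 = 34.848
Stock = 1.15 × 10^5 nM × 34.848 = 4.008 × 10^6 nM = 4.01 mM

4.01 mM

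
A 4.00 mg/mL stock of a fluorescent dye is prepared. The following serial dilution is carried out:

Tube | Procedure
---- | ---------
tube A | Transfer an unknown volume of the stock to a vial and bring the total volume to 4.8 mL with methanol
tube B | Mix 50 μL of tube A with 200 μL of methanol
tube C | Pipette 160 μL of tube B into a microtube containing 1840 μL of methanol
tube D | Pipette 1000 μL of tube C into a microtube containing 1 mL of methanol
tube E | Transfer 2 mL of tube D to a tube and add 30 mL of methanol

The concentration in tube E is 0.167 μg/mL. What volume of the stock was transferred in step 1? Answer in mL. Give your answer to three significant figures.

Step 1: v brought to 4.8 mL → factor = 4.8 mL/v
Step 2: 50 μL + 200 μL = 250 μL total → factor 250/50 = 5
Step 3: 160 μL + 1840 μL = 2000 μL total → factor 2000/160 = 12.5
Step 4: 1000 μL + 1 mL = 2000 μL total → factor 2000/1000 = 2
Step 5: 2 mL + 30 mL = 32 mL total → factor 32/2 = 16
Product of known-step factors = 2000
Overall factor = 4.00 mg/mL / (0.167 μg/mL) = 23952
Step-1 factor = 23952 / 2000 = 11.976
v = 4.8 mL / 11.976 = 0.401 mL

0.401 mL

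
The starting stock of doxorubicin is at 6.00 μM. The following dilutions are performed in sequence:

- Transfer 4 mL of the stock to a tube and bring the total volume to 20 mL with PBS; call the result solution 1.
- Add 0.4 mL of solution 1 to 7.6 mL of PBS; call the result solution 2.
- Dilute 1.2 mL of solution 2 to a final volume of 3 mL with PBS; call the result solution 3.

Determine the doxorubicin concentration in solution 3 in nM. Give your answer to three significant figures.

24.0 nM

Step 1: 4 mL brought to 20 mL → factor 20/4 = 5
Step 2: 0.4 mL + 7.6 mL = 8 mL total → factor 8/0.4 = 20
Step 3: 1.2 mL brought to 3 mL → factor 3/1.2 = 2.5
Overall dilution factor = 5 × 20 × 2.5 = 250
Final = 6.00 μM / 250 = 0.02400 μM = 24.0 nM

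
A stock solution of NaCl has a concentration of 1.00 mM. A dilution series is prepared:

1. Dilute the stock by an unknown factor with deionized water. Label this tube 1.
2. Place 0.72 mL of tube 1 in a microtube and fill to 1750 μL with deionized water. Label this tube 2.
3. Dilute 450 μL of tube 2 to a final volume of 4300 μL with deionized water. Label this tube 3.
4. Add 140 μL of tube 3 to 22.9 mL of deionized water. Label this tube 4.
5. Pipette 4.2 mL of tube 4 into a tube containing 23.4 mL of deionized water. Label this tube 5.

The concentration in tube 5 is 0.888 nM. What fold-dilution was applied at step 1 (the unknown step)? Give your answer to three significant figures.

Step 1: unknown factor x
Step 2: 0.72 mL brought to 1750 μL → factor 1.75/0.72 = 2.4306
Step 3: 450 μL brought to 4300 μL → factor 4300/450 = 9.5556
Step 4: 140 μL + 22.9 mL = 23040 μL total → factor 23040/140 = 164.57
Step 5: 4.2 mL + 23.4 mL = 27.6 mL total → factor 27.6/4.2 = 6.5714
Product of known-step factors = 25117
Overall factor = 1.00 mM / (0.888 nM) = 1.1261 × 10^6
x = 1.1261 × 10^6 / 25117 = 44.8

44.8-fold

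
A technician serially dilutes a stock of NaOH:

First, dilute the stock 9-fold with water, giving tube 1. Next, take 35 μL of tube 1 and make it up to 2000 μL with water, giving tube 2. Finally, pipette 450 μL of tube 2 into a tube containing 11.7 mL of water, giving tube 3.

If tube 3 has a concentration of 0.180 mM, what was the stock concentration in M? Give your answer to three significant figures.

Step 1: 9-fold → factor 9
Step 2: 35 μL brought to 2000 μL → factor 2000/35 = 57.143
Step 3: 450 μL + 11.7 mL = 12150 μL total → factor 12150/450 = 27
Overall dilution factor = 9 × 57.143 × 27 = 13886
Stock = 0.180 mM × 13886 = 2499 mM = 2.50 M

2.50 M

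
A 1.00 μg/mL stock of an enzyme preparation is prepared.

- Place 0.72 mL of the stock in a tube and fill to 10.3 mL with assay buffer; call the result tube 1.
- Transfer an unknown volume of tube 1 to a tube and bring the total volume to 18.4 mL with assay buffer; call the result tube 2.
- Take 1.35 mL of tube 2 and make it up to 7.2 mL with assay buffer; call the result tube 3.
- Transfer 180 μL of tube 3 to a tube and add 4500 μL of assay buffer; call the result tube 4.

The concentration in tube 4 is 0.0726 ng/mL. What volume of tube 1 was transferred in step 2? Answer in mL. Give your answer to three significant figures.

Step 1: 0.72 mL brought to 10.3 mL → factor 10.3/0.72 = 14.306
Step 2: v brought to 18.4 mL → factor = 18.4 mL/v
Step 3: 1.35 mL brought to 7.2 mL → factor 7.2/1.35 = 5.3333
Step 4: 180 μL + 4500 μL = 4680 μL total → factor 4680/180 = 26
Product of known-step factors = 1983.7
Overall factor = 1.00 μg/mL / (0.0726 ng/mL) = 13774
Step-2 factor = 13774 / 1983.7 = 6.9436
v = 18.4 mL / 6.9436 = 2.65 mL

2.65 mL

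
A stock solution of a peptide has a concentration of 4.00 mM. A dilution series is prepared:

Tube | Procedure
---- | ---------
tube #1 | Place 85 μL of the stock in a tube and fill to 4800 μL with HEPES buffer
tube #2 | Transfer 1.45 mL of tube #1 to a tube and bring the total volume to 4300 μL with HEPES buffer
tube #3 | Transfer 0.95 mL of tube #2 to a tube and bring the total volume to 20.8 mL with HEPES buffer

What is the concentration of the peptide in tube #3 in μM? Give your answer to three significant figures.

1.09 μM

Step 1: 85 μL brought to 4800 μL → factor 4800/85 = 56.471
Step 2: 1.45 mL brought to 4300 μL → factor 4.3/1.45 = 2.9655
Step 3: 0.95 mL brought to 20.8 mL → factor 20.8/0.95 = 21.895
Overall dilution factor = 56.471 × 2.9655 × 21.895 = 3666.6
Final = 4.00 mM / 3666.6 = 0.001091 mM = 1.09 μM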